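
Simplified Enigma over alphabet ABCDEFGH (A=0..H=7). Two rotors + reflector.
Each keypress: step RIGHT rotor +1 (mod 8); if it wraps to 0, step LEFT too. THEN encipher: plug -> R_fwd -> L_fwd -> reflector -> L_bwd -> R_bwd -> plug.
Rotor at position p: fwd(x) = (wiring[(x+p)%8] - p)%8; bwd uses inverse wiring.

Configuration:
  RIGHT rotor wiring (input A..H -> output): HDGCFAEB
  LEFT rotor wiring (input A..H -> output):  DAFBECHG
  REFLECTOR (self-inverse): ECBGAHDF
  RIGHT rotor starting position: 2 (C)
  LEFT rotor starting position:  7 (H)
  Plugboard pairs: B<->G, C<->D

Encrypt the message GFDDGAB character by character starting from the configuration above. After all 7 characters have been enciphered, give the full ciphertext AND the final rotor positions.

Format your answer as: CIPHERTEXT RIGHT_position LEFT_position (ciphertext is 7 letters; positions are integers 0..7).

Answer: FACBHFE 1 0

Derivation:
Char 1 ('G'): step: R->3, L=7; G->plug->B->R->C->L->B->refl->C->L'->E->R'->F->plug->F
Char 2 ('F'): step: R->4, L=7; F->plug->F->R->H->L->A->refl->E->L'->B->R'->A->plug->A
Char 3 ('D'): step: R->5, L=7; D->plug->C->R->E->L->C->refl->B->L'->C->R'->D->plug->C
Char 4 ('D'): step: R->6, L=7; D->plug->C->R->B->L->E->refl->A->L'->H->R'->G->plug->B
Char 5 ('G'): step: R->7, L=7; G->plug->B->R->A->L->H->refl->F->L'->F->R'->H->plug->H
Char 6 ('A'): step: R->0, L->0 (L advanced); A->plug->A->R->H->L->G->refl->D->L'->A->R'->F->plug->F
Char 7 ('B'): step: R->1, L=0; B->plug->G->R->A->L->D->refl->G->L'->H->R'->E->plug->E
Final: ciphertext=FACBHFE, RIGHT=1, LEFT=0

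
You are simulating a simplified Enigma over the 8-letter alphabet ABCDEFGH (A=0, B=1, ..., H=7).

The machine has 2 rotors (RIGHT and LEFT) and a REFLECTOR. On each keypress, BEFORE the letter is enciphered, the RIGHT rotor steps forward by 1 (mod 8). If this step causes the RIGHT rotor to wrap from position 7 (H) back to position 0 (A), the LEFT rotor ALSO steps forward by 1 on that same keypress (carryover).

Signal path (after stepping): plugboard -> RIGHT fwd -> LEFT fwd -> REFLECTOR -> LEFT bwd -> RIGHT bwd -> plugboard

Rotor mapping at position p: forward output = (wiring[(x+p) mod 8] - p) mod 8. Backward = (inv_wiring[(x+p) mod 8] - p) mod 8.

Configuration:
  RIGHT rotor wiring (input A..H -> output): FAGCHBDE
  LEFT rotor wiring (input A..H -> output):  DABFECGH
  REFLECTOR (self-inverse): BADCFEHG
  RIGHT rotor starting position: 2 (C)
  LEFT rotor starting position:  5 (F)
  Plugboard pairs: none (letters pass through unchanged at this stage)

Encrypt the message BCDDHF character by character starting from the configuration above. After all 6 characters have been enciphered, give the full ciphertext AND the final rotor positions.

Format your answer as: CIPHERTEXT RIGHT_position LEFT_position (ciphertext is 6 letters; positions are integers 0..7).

Answer: FAGFGB 0 6

Derivation:
Char 1 ('B'): step: R->3, L=5; B->plug->B->R->E->L->D->refl->C->L'->C->R'->F->plug->F
Char 2 ('C'): step: R->4, L=5; C->plug->C->R->H->L->H->refl->G->L'->D->R'->A->plug->A
Char 3 ('D'): step: R->5, L=5; D->plug->D->R->A->L->F->refl->E->L'->F->R'->G->plug->G
Char 4 ('D'): step: R->6, L=5; D->plug->D->R->C->L->C->refl->D->L'->E->R'->F->plug->F
Char 5 ('H'): step: R->7, L=5; H->plug->H->R->E->L->D->refl->C->L'->C->R'->G->plug->G
Char 6 ('F'): step: R->0, L->6 (L advanced); F->plug->F->R->B->L->B->refl->A->L'->A->R'->B->plug->B
Final: ciphertext=FAGFGB, RIGHT=0, LEFT=6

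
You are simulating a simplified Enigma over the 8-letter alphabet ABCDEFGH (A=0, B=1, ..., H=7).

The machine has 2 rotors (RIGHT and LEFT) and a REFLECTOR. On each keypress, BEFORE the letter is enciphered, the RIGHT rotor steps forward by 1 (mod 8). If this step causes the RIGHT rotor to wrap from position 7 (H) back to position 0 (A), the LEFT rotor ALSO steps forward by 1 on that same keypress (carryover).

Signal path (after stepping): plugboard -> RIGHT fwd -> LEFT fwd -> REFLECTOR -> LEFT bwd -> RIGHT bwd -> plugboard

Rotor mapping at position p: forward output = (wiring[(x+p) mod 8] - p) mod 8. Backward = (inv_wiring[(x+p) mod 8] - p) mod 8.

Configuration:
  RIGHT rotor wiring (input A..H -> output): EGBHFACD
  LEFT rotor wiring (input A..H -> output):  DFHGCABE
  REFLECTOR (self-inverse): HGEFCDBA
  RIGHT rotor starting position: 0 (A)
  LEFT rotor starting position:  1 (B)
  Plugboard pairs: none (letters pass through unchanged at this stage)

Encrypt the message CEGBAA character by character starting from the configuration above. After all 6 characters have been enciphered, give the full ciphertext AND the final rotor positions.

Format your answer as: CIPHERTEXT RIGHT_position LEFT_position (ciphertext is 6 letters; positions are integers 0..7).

Char 1 ('C'): step: R->1, L=1; C->plug->C->R->G->L->D->refl->F->L'->C->R'->G->plug->G
Char 2 ('E'): step: R->2, L=1; E->plug->E->R->A->L->E->refl->C->L'->H->R'->A->plug->A
Char 3 ('G'): step: R->3, L=1; G->plug->G->R->D->L->B->refl->G->L'->B->R'->F->plug->F
Char 4 ('B'): step: R->4, L=1; B->plug->B->R->E->L->H->refl->A->L'->F->R'->G->plug->G
Char 5 ('A'): step: R->5, L=1; A->plug->A->R->D->L->B->refl->G->L'->B->R'->E->plug->E
Char 6 ('A'): step: R->6, L=1; A->plug->A->R->E->L->H->refl->A->L'->F->R'->B->plug->B
Final: ciphertext=GAFGEB, RIGHT=6, LEFT=1

Answer: GAFGEB 6 1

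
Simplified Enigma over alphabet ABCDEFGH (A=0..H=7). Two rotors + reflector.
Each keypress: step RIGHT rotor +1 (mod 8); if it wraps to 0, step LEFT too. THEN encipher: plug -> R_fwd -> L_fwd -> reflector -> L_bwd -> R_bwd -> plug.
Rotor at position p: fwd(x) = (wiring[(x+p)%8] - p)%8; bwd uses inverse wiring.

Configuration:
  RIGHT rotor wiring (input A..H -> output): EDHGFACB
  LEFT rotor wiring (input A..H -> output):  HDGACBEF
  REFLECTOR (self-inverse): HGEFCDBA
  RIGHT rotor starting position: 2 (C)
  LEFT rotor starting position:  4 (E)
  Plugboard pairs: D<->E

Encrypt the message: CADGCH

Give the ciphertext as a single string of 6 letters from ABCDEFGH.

Answer: BBECGG

Derivation:
Char 1 ('C'): step: R->3, L=4; C->plug->C->R->F->L->H->refl->A->L'->C->R'->B->plug->B
Char 2 ('A'): step: R->4, L=4; A->plug->A->R->B->L->F->refl->D->L'->E->R'->B->plug->B
Char 3 ('D'): step: R->5, L=4; D->plug->E->R->G->L->C->refl->E->L'->H->R'->D->plug->E
Char 4 ('G'): step: R->6, L=4; G->plug->G->R->H->L->E->refl->C->L'->G->R'->C->plug->C
Char 5 ('C'): step: R->7, L=4; C->plug->C->R->E->L->D->refl->F->L'->B->R'->G->plug->G
Char 6 ('H'): step: R->0, L->5 (L advanced); H->plug->H->R->B->L->H->refl->A->L'->C->R'->G->plug->G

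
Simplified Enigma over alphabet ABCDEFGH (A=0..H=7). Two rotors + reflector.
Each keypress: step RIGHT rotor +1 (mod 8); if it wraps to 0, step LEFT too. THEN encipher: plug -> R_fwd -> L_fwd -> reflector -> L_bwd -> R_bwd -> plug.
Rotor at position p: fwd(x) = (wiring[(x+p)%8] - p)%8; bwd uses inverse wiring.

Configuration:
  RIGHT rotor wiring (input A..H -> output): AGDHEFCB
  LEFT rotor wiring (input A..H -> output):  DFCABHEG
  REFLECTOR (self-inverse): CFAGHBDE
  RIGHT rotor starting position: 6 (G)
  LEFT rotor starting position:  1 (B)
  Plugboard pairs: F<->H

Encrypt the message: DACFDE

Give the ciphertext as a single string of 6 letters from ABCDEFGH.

Char 1 ('D'): step: R->7, L=1; D->plug->D->R->E->L->G->refl->D->L'->F->R'->F->plug->H
Char 2 ('A'): step: R->0, L->2 (L advanced); A->plug->A->R->A->L->A->refl->C->L'->E->R'->E->plug->E
Char 3 ('C'): step: R->1, L=2; C->plug->C->R->G->L->B->refl->F->L'->D->R'->D->plug->D
Char 4 ('F'): step: R->2, L=2; F->plug->H->R->E->L->C->refl->A->L'->A->R'->E->plug->E
Char 5 ('D'): step: R->3, L=2; D->plug->D->R->H->L->D->refl->G->L'->B->R'->B->plug->B
Char 6 ('E'): step: R->4, L=2; E->plug->E->R->E->L->C->refl->A->L'->A->R'->A->plug->A

Answer: HEDEBA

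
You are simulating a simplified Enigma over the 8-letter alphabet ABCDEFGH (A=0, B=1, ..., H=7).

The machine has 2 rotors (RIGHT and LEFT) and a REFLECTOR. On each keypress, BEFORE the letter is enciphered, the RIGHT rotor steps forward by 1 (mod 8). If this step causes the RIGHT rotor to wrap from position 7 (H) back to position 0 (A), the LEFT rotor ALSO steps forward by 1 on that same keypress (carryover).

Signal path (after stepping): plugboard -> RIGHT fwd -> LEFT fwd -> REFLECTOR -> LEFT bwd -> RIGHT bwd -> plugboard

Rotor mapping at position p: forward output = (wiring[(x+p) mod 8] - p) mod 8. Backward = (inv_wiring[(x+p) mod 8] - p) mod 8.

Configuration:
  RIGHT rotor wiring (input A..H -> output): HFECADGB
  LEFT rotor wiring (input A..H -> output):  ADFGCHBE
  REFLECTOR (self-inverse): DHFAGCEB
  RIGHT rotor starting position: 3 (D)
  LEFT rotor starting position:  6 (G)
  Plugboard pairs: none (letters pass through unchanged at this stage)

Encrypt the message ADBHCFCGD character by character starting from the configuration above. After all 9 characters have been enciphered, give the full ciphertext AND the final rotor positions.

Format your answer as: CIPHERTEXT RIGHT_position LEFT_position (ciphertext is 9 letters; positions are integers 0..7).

Answer: BHGGHHGDH 4 7

Derivation:
Char 1 ('A'): step: R->4, L=6; A->plug->A->R->E->L->H->refl->B->L'->H->R'->B->plug->B
Char 2 ('D'): step: R->5, L=6; D->plug->D->R->C->L->C->refl->F->L'->D->R'->H->plug->H
Char 3 ('B'): step: R->6, L=6; B->plug->B->R->D->L->F->refl->C->L'->C->R'->G->plug->G
Char 4 ('H'): step: R->7, L=6; H->plug->H->R->H->L->B->refl->H->L'->E->R'->G->plug->G
Char 5 ('C'): step: R->0, L->7 (L advanced); C->plug->C->R->E->L->H->refl->B->L'->B->R'->H->plug->H
Char 6 ('F'): step: R->1, L=7; F->plug->F->R->F->L->D->refl->A->L'->G->R'->H->plug->H
Char 7 ('C'): step: R->2, L=7; C->plug->C->R->G->L->A->refl->D->L'->F->R'->G->plug->G
Char 8 ('G'): step: R->3, L=7; G->plug->G->R->C->L->E->refl->G->L'->D->R'->D->plug->D
Char 9 ('D'): step: R->4, L=7; D->plug->D->R->F->L->D->refl->A->L'->G->R'->H->plug->H
Final: ciphertext=BHGGHHGDH, RIGHT=4, LEFT=7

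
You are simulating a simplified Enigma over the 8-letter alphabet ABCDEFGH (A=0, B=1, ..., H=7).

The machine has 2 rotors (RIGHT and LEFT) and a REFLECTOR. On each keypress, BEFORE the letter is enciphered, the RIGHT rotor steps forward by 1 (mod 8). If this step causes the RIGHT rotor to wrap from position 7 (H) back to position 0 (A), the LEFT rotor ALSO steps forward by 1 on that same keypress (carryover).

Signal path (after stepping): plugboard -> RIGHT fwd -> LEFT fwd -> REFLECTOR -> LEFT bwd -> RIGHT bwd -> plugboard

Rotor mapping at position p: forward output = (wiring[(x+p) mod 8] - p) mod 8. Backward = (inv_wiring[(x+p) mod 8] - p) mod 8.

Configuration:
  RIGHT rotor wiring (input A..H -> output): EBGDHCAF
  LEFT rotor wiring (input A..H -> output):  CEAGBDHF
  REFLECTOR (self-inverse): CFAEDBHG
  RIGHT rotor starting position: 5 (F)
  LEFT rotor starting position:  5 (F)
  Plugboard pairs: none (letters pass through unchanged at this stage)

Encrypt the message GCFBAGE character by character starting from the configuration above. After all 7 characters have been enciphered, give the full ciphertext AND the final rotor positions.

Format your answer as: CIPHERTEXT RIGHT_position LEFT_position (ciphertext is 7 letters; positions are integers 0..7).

Char 1 ('G'): step: R->6, L=5; G->plug->G->R->B->L->C->refl->A->L'->C->R'->A->plug->A
Char 2 ('C'): step: R->7, L=5; C->plug->C->R->C->L->A->refl->C->L'->B->R'->H->plug->H
Char 3 ('F'): step: R->0, L->6 (L advanced); F->plug->F->R->C->L->E->refl->D->L'->G->R'->C->plug->C
Char 4 ('B'): step: R->1, L=6; B->plug->B->R->F->L->A->refl->C->L'->E->R'->G->plug->G
Char 5 ('A'): step: R->2, L=6; A->plug->A->R->E->L->C->refl->A->L'->F->R'->C->plug->C
Char 6 ('G'): step: R->3, L=6; G->plug->G->R->G->L->D->refl->E->L'->C->R'->E->plug->E
Char 7 ('E'): step: R->4, L=6; E->plug->E->R->A->L->B->refl->F->L'->H->R'->H->plug->H
Final: ciphertext=AHCGCEH, RIGHT=4, LEFT=6

Answer: AHCGCEH 4 6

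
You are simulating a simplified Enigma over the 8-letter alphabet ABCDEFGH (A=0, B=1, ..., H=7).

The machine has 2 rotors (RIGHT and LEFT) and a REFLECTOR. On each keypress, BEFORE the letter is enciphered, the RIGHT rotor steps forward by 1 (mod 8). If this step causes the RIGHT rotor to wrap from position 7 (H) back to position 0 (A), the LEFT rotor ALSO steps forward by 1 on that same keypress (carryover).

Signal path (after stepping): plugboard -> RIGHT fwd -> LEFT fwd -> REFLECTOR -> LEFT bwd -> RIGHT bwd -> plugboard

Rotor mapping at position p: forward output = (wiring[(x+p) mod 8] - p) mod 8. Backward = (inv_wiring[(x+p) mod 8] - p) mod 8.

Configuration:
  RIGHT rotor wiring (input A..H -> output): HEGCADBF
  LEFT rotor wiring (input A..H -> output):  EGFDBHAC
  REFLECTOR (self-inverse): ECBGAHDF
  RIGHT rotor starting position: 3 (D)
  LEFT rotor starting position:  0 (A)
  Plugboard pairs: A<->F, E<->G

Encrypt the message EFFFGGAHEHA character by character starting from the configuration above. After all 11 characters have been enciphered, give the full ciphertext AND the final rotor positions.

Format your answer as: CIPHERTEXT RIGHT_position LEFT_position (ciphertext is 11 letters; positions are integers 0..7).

Answer: CCCBHHDEHAB 6 1

Derivation:
Char 1 ('E'): step: R->4, L=0; E->plug->G->R->C->L->F->refl->H->L'->F->R'->C->plug->C
Char 2 ('F'): step: R->5, L=0; F->plug->A->R->G->L->A->refl->E->L'->A->R'->C->plug->C
Char 3 ('F'): step: R->6, L=0; F->plug->A->R->D->L->D->refl->G->L'->B->R'->C->plug->C
Char 4 ('F'): step: R->7, L=0; F->plug->A->R->G->L->A->refl->E->L'->A->R'->B->plug->B
Char 5 ('G'): step: R->0, L->1 (L advanced); G->plug->E->R->A->L->F->refl->H->L'->F->R'->H->plug->H
Char 6 ('G'): step: R->1, L=1; G->plug->E->R->C->L->C->refl->B->L'->G->R'->H->plug->H
Char 7 ('A'): step: R->2, L=1; A->plug->F->R->D->L->A->refl->E->L'->B->R'->D->plug->D
Char 8 ('H'): step: R->3, L=1; H->plug->H->R->D->L->A->refl->E->L'->B->R'->G->plug->E
Char 9 ('E'): step: R->4, L=1; E->plug->G->R->C->L->C->refl->B->L'->G->R'->H->plug->H
Char 10 ('H'): step: R->5, L=1; H->plug->H->R->D->L->A->refl->E->L'->B->R'->F->plug->A
Char 11 ('A'): step: R->6, L=1; A->plug->F->R->E->L->G->refl->D->L'->H->R'->B->plug->B
Final: ciphertext=CCCBHHDEHAB, RIGHT=6, LEFT=1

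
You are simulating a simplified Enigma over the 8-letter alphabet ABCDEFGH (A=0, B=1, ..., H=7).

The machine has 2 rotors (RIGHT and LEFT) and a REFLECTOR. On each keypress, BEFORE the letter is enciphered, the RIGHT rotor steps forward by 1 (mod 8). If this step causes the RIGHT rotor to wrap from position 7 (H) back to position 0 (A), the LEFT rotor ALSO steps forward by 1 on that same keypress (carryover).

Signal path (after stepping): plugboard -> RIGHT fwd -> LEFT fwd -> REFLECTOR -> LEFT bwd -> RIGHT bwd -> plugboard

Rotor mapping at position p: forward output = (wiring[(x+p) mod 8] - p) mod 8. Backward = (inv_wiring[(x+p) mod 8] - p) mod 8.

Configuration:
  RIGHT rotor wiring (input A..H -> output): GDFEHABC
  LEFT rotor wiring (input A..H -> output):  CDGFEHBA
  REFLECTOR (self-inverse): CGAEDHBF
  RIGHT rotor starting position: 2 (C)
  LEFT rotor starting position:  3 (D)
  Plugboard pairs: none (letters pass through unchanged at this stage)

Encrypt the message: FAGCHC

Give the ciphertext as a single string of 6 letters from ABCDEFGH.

Char 1 ('F'): step: R->3, L=3; F->plug->F->R->D->L->G->refl->B->L'->B->R'->A->plug->A
Char 2 ('A'): step: R->4, L=3; A->plug->A->R->D->L->G->refl->B->L'->B->R'->G->plug->G
Char 3 ('G'): step: R->5, L=3; G->plug->G->R->H->L->D->refl->E->L'->C->R'->H->plug->H
Char 4 ('C'): step: R->6, L=3; C->plug->C->R->A->L->C->refl->A->L'->G->R'->F->plug->F
Char 5 ('H'): step: R->7, L=3; H->plug->H->R->C->L->E->refl->D->L'->H->R'->B->plug->B
Char 6 ('C'): step: R->0, L->4 (L advanced); C->plug->C->R->F->L->H->refl->F->L'->C->R'->H->plug->H

Answer: AGHFBH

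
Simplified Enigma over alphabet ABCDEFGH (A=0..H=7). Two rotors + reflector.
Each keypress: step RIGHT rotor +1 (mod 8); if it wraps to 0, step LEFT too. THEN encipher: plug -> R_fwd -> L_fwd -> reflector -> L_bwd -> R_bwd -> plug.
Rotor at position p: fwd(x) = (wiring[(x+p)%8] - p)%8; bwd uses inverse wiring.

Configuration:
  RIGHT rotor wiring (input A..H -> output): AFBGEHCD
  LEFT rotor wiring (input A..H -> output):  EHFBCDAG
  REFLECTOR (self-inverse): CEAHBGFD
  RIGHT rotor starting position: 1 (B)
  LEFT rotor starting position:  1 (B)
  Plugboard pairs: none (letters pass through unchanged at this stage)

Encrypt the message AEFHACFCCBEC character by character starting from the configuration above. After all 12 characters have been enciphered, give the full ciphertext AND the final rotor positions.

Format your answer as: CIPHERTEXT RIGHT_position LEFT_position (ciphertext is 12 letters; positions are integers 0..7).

Answer: DHBBCGEDGEDA 5 2

Derivation:
Char 1 ('A'): step: R->2, L=1; A->plug->A->R->H->L->D->refl->H->L'->F->R'->D->plug->D
Char 2 ('E'): step: R->3, L=1; E->plug->E->R->A->L->G->refl->F->L'->G->R'->H->plug->H
Char 3 ('F'): step: R->4, L=1; F->plug->F->R->B->L->E->refl->B->L'->D->R'->B->plug->B
Char 4 ('H'): step: R->5, L=1; H->plug->H->R->H->L->D->refl->H->L'->F->R'->B->plug->B
Char 5 ('A'): step: R->6, L=1; A->plug->A->R->E->L->C->refl->A->L'->C->R'->C->plug->C
Char 6 ('C'): step: R->7, L=1; C->plug->C->R->G->L->F->refl->G->L'->A->R'->G->plug->G
Char 7 ('F'): step: R->0, L->2 (L advanced); F->plug->F->R->H->L->F->refl->G->L'->E->R'->E->plug->E
Char 8 ('C'): step: R->1, L=2; C->plug->C->R->F->L->E->refl->B->L'->D->R'->D->plug->D
Char 9 ('C'): step: R->2, L=2; C->plug->C->R->C->L->A->refl->C->L'->G->R'->G->plug->G
Char 10 ('B'): step: R->3, L=2; B->plug->B->R->B->L->H->refl->D->L'->A->R'->E->plug->E
Char 11 ('E'): step: R->4, L=2; E->plug->E->R->E->L->G->refl->F->L'->H->R'->D->plug->D
Char 12 ('C'): step: R->5, L=2; C->plug->C->R->G->L->C->refl->A->L'->C->R'->A->plug->A
Final: ciphertext=DHBBCGEDGEDA, RIGHT=5, LEFT=2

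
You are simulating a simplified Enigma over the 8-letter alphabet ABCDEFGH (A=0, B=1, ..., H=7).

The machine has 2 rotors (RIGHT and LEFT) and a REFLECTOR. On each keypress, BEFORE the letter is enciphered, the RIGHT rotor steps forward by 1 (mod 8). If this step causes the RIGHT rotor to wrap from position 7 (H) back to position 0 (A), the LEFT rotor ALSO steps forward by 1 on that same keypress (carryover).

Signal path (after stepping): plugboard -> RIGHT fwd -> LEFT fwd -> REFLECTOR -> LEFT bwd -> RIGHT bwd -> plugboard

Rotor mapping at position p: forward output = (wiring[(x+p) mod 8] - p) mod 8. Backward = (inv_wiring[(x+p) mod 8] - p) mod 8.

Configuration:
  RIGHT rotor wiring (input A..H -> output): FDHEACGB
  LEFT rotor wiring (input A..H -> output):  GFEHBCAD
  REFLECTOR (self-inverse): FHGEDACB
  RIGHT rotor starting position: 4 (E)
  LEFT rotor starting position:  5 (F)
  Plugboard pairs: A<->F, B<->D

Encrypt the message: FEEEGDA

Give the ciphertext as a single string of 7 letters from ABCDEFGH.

Answer: HCGBHHF

Derivation:
Char 1 ('F'): step: R->5, L=5; F->plug->A->R->F->L->H->refl->B->L'->D->R'->H->plug->H
Char 2 ('E'): step: R->6, L=5; E->plug->E->R->B->L->D->refl->E->L'->H->R'->C->plug->C
Char 3 ('E'): step: R->7, L=5; E->plug->E->R->F->L->H->refl->B->L'->D->R'->G->plug->G
Char 4 ('E'): step: R->0, L->6 (L advanced); E->plug->E->R->A->L->C->refl->G->L'->E->R'->D->plug->B
Char 5 ('G'): step: R->1, L=6; G->plug->G->R->A->L->C->refl->G->L'->E->R'->H->plug->H
Char 6 ('D'): step: R->2, L=6; D->plug->B->R->C->L->A->refl->F->L'->B->R'->H->plug->H
Char 7 ('A'): step: R->3, L=6; A->plug->F->R->C->L->A->refl->F->L'->B->R'->A->plug->F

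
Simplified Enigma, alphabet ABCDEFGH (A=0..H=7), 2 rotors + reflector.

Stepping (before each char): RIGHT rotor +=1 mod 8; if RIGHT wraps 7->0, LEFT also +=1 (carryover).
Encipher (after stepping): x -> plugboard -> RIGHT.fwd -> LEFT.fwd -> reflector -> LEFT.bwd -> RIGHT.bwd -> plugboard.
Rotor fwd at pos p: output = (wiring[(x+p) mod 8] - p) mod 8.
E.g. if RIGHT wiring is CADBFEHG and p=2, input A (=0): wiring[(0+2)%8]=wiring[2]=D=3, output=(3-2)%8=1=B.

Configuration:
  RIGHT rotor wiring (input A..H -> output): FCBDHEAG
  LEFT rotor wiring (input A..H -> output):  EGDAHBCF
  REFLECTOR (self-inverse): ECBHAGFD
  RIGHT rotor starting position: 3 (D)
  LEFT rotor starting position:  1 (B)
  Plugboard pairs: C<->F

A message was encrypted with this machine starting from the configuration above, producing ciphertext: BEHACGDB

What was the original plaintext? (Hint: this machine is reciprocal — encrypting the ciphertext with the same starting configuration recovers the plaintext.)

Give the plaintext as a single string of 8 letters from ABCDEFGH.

Char 1 ('B'): step: R->4, L=1; B->plug->B->R->A->L->F->refl->G->L'->D->R'->A->plug->A
Char 2 ('E'): step: R->5, L=1; E->plug->E->R->F->L->B->refl->C->L'->B->R'->C->plug->F
Char 3 ('H'): step: R->6, L=1; H->plug->H->R->G->L->E->refl->A->L'->E->R'->D->plug->D
Char 4 ('A'): step: R->7, L=1; A->plug->A->R->H->L->D->refl->H->L'->C->R'->D->plug->D
Char 5 ('C'): step: R->0, L->2 (L advanced); C->plug->F->R->E->L->A->refl->E->L'->H->R'->E->plug->E
Char 6 ('G'): step: R->1, L=2; G->plug->G->R->F->L->D->refl->H->L'->D->R'->E->plug->E
Char 7 ('D'): step: R->2, L=2; D->plug->D->R->C->L->F->refl->G->L'->B->R'->B->plug->B
Char 8 ('B'): step: R->3, L=2; B->plug->B->R->E->L->A->refl->E->L'->H->R'->G->plug->G

Answer: AFDDEEBG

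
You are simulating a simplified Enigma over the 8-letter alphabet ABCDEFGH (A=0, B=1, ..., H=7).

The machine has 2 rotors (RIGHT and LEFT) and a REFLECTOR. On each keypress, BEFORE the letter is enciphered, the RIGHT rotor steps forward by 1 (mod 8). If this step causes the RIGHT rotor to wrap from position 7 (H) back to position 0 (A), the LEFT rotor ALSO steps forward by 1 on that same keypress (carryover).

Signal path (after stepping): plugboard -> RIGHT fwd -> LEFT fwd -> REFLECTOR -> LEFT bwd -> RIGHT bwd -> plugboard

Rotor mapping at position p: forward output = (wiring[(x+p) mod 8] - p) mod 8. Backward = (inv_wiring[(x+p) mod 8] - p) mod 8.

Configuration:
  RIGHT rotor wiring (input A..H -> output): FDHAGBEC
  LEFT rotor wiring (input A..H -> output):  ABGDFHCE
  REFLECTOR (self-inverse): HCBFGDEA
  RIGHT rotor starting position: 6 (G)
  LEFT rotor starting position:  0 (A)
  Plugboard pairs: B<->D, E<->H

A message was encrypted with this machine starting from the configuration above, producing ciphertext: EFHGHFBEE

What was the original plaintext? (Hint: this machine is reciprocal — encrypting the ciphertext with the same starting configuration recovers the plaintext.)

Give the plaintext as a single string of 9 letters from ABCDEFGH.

Char 1 ('E'): step: R->7, L=0; E->plug->H->R->F->L->H->refl->A->L'->A->R'->D->plug->B
Char 2 ('F'): step: R->0, L->1 (L advanced); F->plug->F->R->B->L->F->refl->D->L'->G->R'->E->plug->H
Char 3 ('H'): step: R->1, L=1; H->plug->E->R->A->L->A->refl->H->L'->H->R'->C->plug->C
Char 4 ('G'): step: R->2, L=1; G->plug->G->R->D->L->E->refl->G->L'->E->R'->C->plug->C
Char 5 ('H'): step: R->3, L=1; H->plug->E->R->H->L->H->refl->A->L'->A->R'->G->plug->G
Char 6 ('F'): step: R->4, L=1; F->plug->F->R->H->L->H->refl->A->L'->A->R'->C->plug->C
Char 7 ('B'): step: R->5, L=1; B->plug->D->R->A->L->A->refl->H->L'->H->R'->B->plug->D
Char 8 ('E'): step: R->6, L=1; E->plug->H->R->D->L->E->refl->G->L'->E->R'->B->plug->D
Char 9 ('E'): step: R->7, L=1; E->plug->H->R->F->L->B->refl->C->L'->C->R'->G->plug->G

Answer: BHCCGCDDG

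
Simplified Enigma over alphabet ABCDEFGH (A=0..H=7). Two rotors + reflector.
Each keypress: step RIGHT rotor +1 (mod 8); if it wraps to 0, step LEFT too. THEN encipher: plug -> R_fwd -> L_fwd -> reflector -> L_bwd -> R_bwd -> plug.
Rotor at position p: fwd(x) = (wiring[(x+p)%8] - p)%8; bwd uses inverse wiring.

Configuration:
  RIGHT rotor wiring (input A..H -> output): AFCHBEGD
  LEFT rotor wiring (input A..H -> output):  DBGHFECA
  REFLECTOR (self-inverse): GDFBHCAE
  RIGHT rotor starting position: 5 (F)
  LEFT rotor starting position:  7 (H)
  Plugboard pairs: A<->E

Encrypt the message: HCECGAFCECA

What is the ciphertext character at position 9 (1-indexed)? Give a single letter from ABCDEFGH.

Char 1 ('H'): step: R->6, L=7; H->plug->H->R->G->L->F->refl->C->L'->C->R'->C->plug->C
Char 2 ('C'): step: R->7, L=7; C->plug->C->R->G->L->F->refl->C->L'->C->R'->F->plug->F
Char 3 ('E'): step: R->0, L->0 (L advanced); E->plug->A->R->A->L->D->refl->B->L'->B->R'->E->plug->A
Char 4 ('C'): step: R->1, L=0; C->plug->C->R->G->L->C->refl->F->L'->E->R'->A->plug->E
Char 5 ('G'): step: R->2, L=0; G->plug->G->R->G->L->C->refl->F->L'->E->R'->E->plug->A
Char 6 ('A'): step: R->3, L=0; A->plug->E->R->A->L->D->refl->B->L'->B->R'->C->plug->C
Char 7 ('F'): step: R->4, L=0; F->plug->F->R->B->L->B->refl->D->L'->A->R'->B->plug->B
Char 8 ('C'): step: R->5, L=0; C->plug->C->R->G->L->C->refl->F->L'->E->R'->H->plug->H
Char 9 ('E'): step: R->6, L=0; E->plug->A->R->A->L->D->refl->B->L'->B->R'->F->plug->F

F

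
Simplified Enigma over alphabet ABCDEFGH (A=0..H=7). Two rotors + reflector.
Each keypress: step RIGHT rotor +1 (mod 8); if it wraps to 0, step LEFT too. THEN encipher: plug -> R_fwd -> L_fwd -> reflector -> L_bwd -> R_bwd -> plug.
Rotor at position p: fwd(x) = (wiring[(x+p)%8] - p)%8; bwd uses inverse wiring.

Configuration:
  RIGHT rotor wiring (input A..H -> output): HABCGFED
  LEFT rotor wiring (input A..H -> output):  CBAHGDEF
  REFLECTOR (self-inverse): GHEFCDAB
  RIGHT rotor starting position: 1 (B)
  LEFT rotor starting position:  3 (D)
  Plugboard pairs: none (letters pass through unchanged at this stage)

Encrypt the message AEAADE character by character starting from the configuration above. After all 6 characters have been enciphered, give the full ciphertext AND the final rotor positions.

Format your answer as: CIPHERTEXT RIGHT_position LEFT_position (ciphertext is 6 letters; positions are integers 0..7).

Answer: FFHFAH 7 3

Derivation:
Char 1 ('A'): step: R->2, L=3; A->plug->A->R->H->L->F->refl->D->L'->B->R'->F->plug->F
Char 2 ('E'): step: R->3, L=3; E->plug->E->R->A->L->E->refl->C->L'->E->R'->F->plug->F
Char 3 ('A'): step: R->4, L=3; A->plug->A->R->C->L->A->refl->G->L'->G->R'->H->plug->H
Char 4 ('A'): step: R->5, L=3; A->plug->A->R->A->L->E->refl->C->L'->E->R'->F->plug->F
Char 5 ('D'): step: R->6, L=3; D->plug->D->R->C->L->A->refl->G->L'->G->R'->A->plug->A
Char 6 ('E'): step: R->7, L=3; E->plug->E->R->D->L->B->refl->H->L'->F->R'->H->plug->H
Final: ciphertext=FFHFAH, RIGHT=7, LEFT=3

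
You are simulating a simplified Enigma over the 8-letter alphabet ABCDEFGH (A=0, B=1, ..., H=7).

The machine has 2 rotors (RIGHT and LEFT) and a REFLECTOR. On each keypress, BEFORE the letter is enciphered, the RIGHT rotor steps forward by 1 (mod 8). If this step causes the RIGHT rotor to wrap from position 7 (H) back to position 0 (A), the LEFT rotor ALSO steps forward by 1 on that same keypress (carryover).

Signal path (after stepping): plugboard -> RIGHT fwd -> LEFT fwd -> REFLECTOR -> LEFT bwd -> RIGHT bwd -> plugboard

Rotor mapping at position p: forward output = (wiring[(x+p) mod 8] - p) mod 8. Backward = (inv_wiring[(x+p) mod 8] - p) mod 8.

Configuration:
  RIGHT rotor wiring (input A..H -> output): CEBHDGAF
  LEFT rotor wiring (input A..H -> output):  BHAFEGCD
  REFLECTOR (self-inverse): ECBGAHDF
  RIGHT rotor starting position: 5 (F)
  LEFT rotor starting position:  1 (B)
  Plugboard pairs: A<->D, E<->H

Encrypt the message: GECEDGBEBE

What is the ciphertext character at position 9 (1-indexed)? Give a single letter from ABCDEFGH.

Char 1 ('G'): step: R->6, L=1; G->plug->G->R->F->L->B->refl->C->L'->G->R'->D->plug->A
Char 2 ('E'): step: R->7, L=1; E->plug->H->R->B->L->H->refl->F->L'->E->R'->F->plug->F
Char 3 ('C'): step: R->0, L->2 (L advanced); C->plug->C->R->B->L->D->refl->G->L'->A->R'->G->plug->G
Char 4 ('E'): step: R->1, L=2; E->plug->H->R->B->L->D->refl->G->L'->A->R'->B->plug->B
Char 5 ('D'): step: R->2, L=2; D->plug->A->R->H->L->F->refl->H->L'->G->R'->E->plug->H
Char 6 ('G'): step: R->3, L=2; G->plug->G->R->B->L->D->refl->G->L'->A->R'->B->plug->B
Char 7 ('B'): step: R->4, L=2; B->plug->B->R->C->L->C->refl->B->L'->F->R'->G->plug->G
Char 8 ('E'): step: R->5, L=2; E->plug->H->R->G->L->H->refl->F->L'->H->R'->E->plug->H
Char 9 ('B'): step: R->6, L=2; B->plug->B->R->H->L->F->refl->H->L'->G->R'->D->plug->A

A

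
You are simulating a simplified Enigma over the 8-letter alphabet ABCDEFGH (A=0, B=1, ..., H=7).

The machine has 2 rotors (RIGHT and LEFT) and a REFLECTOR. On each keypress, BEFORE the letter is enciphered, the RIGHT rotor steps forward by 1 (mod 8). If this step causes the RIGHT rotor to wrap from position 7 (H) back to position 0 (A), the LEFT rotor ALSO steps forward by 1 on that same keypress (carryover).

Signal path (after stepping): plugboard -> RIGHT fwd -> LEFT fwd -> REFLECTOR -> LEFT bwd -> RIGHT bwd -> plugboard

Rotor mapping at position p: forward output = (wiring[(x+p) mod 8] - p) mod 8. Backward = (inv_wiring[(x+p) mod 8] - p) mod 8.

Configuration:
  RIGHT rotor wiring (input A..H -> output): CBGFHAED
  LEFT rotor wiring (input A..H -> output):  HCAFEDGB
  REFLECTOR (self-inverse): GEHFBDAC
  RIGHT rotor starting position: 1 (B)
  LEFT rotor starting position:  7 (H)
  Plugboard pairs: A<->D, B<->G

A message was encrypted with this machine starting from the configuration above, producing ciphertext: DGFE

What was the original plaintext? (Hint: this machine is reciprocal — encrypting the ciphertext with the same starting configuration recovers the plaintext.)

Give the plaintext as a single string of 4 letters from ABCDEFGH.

Char 1 ('D'): step: R->2, L=7; D->plug->A->R->E->L->G->refl->A->L'->B->R'->F->plug->F
Char 2 ('G'): step: R->3, L=7; G->plug->B->R->E->L->G->refl->A->L'->B->R'->D->plug->A
Char 3 ('F'): step: R->4, L=7; F->plug->F->R->F->L->F->refl->D->L'->C->R'->G->plug->B
Char 4 ('E'): step: R->5, L=7; E->plug->E->R->E->L->G->refl->A->L'->B->R'->F->plug->F

Answer: FABF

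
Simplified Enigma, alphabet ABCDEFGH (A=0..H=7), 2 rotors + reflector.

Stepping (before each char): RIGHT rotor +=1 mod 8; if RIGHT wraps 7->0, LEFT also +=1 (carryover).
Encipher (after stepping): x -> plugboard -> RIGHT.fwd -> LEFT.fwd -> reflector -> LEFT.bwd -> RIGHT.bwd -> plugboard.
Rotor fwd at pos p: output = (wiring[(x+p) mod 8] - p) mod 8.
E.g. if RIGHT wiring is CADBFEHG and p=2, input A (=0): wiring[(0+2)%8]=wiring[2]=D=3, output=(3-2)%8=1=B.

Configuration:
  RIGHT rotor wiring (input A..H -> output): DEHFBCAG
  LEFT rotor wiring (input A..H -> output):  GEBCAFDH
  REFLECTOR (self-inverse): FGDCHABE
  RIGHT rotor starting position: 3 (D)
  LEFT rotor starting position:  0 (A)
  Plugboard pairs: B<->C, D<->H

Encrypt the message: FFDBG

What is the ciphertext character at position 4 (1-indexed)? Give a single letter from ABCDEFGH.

Char 1 ('F'): step: R->4, L=0; F->plug->F->R->A->L->G->refl->B->L'->C->R'->D->plug->H
Char 2 ('F'): step: R->5, L=0; F->plug->F->R->C->L->B->refl->G->L'->A->R'->G->plug->G
Char 3 ('D'): step: R->6, L=0; D->plug->H->R->E->L->A->refl->F->L'->F->R'->C->plug->B
Char 4 ('B'): step: R->7, L=0; B->plug->C->R->F->L->F->refl->A->L'->E->R'->B->plug->C

C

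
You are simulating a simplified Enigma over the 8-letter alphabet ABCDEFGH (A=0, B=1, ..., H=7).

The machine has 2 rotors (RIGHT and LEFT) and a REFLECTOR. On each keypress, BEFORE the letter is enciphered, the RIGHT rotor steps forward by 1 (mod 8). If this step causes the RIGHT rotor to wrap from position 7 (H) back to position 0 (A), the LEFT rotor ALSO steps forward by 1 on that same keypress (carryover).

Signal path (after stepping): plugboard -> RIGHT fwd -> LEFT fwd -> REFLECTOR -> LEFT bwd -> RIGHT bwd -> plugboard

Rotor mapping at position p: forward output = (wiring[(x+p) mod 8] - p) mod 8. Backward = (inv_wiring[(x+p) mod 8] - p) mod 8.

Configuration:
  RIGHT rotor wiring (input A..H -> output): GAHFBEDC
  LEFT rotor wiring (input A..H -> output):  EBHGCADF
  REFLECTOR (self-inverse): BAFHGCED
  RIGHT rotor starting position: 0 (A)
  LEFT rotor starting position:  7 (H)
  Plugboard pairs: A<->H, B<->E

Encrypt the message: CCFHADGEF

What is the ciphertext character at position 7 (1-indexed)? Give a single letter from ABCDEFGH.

Char 1 ('C'): step: R->1, L=7; C->plug->C->R->E->L->H->refl->D->L'->F->R'->H->plug->A
Char 2 ('C'): step: R->2, L=7; C->plug->C->R->H->L->E->refl->G->L'->A->R'->F->plug->F
Char 3 ('F'): step: R->3, L=7; F->plug->F->R->D->L->A->refl->B->L'->G->R'->B->plug->E
Char 4 ('H'): step: R->4, L=7; H->plug->A->R->F->L->D->refl->H->L'->E->R'->F->plug->F
Char 5 ('A'): step: R->5, L=7; A->plug->H->R->E->L->H->refl->D->L'->F->R'->C->plug->C
Char 6 ('D'): step: R->6, L=7; D->plug->D->R->C->L->C->refl->F->L'->B->R'->E->plug->B
Char 7 ('G'): step: R->7, L=7; G->plug->G->R->F->L->D->refl->H->L'->E->R'->H->plug->A

A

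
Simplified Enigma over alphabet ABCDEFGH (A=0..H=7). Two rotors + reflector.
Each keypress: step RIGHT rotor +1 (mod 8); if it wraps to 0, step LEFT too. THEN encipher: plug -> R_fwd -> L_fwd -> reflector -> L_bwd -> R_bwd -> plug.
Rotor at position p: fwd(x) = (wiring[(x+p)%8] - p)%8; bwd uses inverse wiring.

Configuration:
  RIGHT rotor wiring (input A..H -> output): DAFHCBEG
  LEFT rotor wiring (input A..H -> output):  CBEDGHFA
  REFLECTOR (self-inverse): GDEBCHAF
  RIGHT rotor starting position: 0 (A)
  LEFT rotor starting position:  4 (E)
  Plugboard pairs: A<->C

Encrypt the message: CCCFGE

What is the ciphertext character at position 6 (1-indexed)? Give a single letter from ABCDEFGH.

Char 1 ('C'): step: R->1, L=4; C->plug->A->R->H->L->H->refl->F->L'->F->R'->G->plug->G
Char 2 ('C'): step: R->2, L=4; C->plug->A->R->D->L->E->refl->C->L'->A->R'->C->plug->A
Char 3 ('C'): step: R->3, L=4; C->plug->A->R->E->L->G->refl->A->L'->G->R'->C->plug->A
Char 4 ('F'): step: R->4, L=4; F->plug->F->R->E->L->G->refl->A->L'->G->R'->A->plug->C
Char 5 ('G'): step: R->5, L=4; G->plug->G->R->C->L->B->refl->D->L'->B->R'->C->plug->A
Char 6 ('E'): step: R->6, L=4; E->plug->E->R->H->L->H->refl->F->L'->F->R'->C->plug->A

A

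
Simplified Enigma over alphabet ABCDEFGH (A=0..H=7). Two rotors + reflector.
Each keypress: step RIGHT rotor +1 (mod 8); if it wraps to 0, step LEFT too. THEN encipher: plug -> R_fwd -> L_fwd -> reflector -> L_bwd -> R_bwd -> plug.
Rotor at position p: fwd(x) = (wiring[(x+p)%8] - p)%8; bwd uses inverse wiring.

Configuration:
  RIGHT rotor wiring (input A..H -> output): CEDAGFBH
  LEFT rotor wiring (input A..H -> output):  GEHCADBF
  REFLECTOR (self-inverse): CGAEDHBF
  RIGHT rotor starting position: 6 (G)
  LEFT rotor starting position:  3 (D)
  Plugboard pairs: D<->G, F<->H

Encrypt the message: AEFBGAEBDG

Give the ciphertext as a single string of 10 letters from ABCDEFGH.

Char 1 ('A'): step: R->7, L=3; A->plug->A->R->A->L->H->refl->F->L'->B->R'->E->plug->E
Char 2 ('E'): step: R->0, L->4 (L advanced); E->plug->E->R->G->L->D->refl->E->L'->A->R'->D->plug->G
Char 3 ('F'): step: R->1, L=4; F->plug->H->R->B->L->H->refl->F->L'->C->R'->B->plug->B
Char 4 ('B'): step: R->2, L=4; B->plug->B->R->G->L->D->refl->E->L'->A->R'->G->plug->D
Char 5 ('G'): step: R->3, L=4; G->plug->D->R->G->L->D->refl->E->L'->A->R'->H->plug->F
Char 6 ('A'): step: R->4, L=4; A->plug->A->R->C->L->F->refl->H->L'->B->R'->B->plug->B
Char 7 ('E'): step: R->5, L=4; E->plug->E->R->H->L->G->refl->B->L'->D->R'->G->plug->D
Char 8 ('B'): step: R->6, L=4; B->plug->B->R->B->L->H->refl->F->L'->C->R'->F->plug->H
Char 9 ('D'): step: R->7, L=4; D->plug->G->R->G->L->D->refl->E->L'->A->R'->A->plug->A
Char 10 ('G'): step: R->0, L->5 (L advanced); G->plug->D->R->A->L->G->refl->B->L'->D->R'->C->plug->C

Answer: EGBDFBDHAC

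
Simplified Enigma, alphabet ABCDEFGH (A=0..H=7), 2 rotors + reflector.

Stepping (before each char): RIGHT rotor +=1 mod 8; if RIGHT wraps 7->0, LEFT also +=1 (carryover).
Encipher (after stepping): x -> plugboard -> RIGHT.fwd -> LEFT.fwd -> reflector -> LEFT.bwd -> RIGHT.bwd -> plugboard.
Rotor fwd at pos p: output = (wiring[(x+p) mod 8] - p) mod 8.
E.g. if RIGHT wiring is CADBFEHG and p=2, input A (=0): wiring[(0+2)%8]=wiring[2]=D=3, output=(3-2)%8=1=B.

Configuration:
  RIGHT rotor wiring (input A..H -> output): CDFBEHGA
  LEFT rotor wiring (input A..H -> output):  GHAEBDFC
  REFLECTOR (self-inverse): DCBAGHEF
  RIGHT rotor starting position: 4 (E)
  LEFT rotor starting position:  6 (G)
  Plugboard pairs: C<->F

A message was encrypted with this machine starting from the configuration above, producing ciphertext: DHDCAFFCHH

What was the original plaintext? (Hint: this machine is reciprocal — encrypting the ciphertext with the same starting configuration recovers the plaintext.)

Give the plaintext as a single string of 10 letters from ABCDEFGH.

Char 1 ('D'): step: R->5, L=6; D->plug->D->R->F->L->G->refl->E->L'->B->R'->B->plug->B
Char 2 ('H'): step: R->6, L=6; H->plug->H->R->B->L->E->refl->G->L'->F->R'->D->plug->D
Char 3 ('D'): step: R->7, L=6; D->plug->D->R->G->L->D->refl->A->L'->C->R'->E->plug->E
Char 4 ('C'): step: R->0, L->7 (L advanced); C->plug->F->R->H->L->G->refl->E->L'->G->R'->G->plug->G
Char 5 ('A'): step: R->1, L=7; A->plug->A->R->C->L->A->refl->D->L'->A->R'->C->plug->F
Char 6 ('F'): step: R->2, L=7; F->plug->C->R->C->L->A->refl->D->L'->A->R'->G->plug->G
Char 7 ('F'): step: R->3, L=7; F->plug->C->R->E->L->F->refl->H->L'->B->R'->B->plug->B
Char 8 ('C'): step: R->4, L=7; C->plug->F->R->H->L->G->refl->E->L'->G->R'->E->plug->E
Char 9 ('H'): step: R->5, L=7; H->plug->H->R->H->L->G->refl->E->L'->G->R'->E->plug->E
Char 10 ('H'): step: R->6, L=7; H->plug->H->R->B->L->H->refl->F->L'->E->R'->C->plug->F

Answer: BDEGFGBEEF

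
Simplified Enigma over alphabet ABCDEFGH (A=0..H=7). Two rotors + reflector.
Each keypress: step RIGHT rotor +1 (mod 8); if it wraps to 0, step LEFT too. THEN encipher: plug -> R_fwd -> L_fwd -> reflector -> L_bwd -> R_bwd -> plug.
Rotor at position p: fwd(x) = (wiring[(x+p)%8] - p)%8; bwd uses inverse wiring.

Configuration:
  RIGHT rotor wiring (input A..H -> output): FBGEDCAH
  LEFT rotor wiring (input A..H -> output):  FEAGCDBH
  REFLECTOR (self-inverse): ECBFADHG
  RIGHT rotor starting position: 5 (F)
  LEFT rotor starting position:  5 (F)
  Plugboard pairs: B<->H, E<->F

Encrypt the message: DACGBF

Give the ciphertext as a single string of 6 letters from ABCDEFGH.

Answer: HEAHDA

Derivation:
Char 1 ('D'): step: R->6, L=5; D->plug->D->R->D->L->A->refl->E->L'->B->R'->B->plug->H
Char 2 ('A'): step: R->7, L=5; A->plug->A->R->A->L->G->refl->H->L'->E->R'->F->plug->E
Char 3 ('C'): step: R->0, L->6 (L advanced); C->plug->C->R->G->L->E->refl->A->L'->F->R'->A->plug->A
Char 4 ('G'): step: R->1, L=6; G->plug->G->R->G->L->E->refl->A->L'->F->R'->B->plug->H
Char 5 ('B'): step: R->2, L=6; B->plug->H->R->H->L->F->refl->D->L'->A->R'->D->plug->D
Char 6 ('F'): step: R->3, L=6; F->plug->E->R->E->L->C->refl->B->L'->B->R'->A->plug->A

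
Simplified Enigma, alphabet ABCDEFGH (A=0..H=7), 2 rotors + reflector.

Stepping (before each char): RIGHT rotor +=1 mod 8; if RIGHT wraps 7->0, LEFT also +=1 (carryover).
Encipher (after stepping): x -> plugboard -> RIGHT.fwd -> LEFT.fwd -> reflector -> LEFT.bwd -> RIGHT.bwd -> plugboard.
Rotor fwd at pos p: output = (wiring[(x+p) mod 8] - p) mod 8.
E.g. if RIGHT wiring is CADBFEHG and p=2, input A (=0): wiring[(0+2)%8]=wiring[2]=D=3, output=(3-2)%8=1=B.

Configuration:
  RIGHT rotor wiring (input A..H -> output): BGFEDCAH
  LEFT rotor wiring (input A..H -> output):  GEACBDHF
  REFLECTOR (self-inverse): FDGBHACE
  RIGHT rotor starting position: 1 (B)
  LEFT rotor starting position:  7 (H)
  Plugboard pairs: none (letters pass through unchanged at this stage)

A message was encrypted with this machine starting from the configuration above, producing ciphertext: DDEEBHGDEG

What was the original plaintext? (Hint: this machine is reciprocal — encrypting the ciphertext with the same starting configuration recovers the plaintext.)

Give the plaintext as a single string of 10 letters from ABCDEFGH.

Answer: FBHHFDEFCB

Derivation:
Char 1 ('D'): step: R->2, L=7; D->plug->D->R->A->L->G->refl->C->L'->F->R'->F->plug->F
Char 2 ('D'): step: R->3, L=7; D->plug->D->R->F->L->C->refl->G->L'->A->R'->B->plug->B
Char 3 ('E'): step: R->4, L=7; E->plug->E->R->F->L->C->refl->G->L'->A->R'->H->plug->H
Char 4 ('E'): step: R->5, L=7; E->plug->E->R->B->L->H->refl->E->L'->G->R'->H->plug->H
Char 5 ('B'): step: R->6, L=7; B->plug->B->R->B->L->H->refl->E->L'->G->R'->F->plug->F
Char 6 ('H'): step: R->7, L=7; H->plug->H->R->B->L->H->refl->E->L'->G->R'->D->plug->D
Char 7 ('G'): step: R->0, L->0 (L advanced); G->plug->G->R->A->L->G->refl->C->L'->D->R'->E->plug->E
Char 8 ('D'): step: R->1, L=0; D->plug->D->R->C->L->A->refl->F->L'->H->R'->F->plug->F
Char 9 ('E'): step: R->2, L=0; E->plug->E->R->G->L->H->refl->E->L'->B->R'->C->plug->C
Char 10 ('G'): step: R->3, L=0; G->plug->G->R->D->L->C->refl->G->L'->A->R'->B->plug->B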